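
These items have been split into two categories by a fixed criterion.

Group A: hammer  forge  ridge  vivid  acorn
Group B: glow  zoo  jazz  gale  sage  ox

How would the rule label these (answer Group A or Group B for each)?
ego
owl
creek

The rule appears to be: length ≥ 5.
ego → length 3 → Group B. owl → length 3 → Group B. creek → length 5 → Group A.

Group B, Group B, Group A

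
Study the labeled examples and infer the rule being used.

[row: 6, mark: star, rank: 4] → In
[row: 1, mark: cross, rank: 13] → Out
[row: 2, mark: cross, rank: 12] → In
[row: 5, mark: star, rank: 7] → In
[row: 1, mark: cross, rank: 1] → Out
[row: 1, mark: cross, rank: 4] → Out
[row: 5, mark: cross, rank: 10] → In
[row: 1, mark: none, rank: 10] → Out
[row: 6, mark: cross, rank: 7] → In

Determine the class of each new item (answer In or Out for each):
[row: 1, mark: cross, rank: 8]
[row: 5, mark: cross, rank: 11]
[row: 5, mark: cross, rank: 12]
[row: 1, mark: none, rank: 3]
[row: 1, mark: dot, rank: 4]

Out, In, In, Out, Out

The classifier is using: row ≥ 2.
Out: [row: 1, mark: cross, rank: 8], since row = 1. In: [row: 5, mark: cross, rank: 11], since row = 5. In: [row: 5, mark: cross, rank: 12], since row = 5. Out: [row: 1, mark: none, rank: 3], since row = 1. Out: [row: 1, mark: dot, rank: 4], since row = 1.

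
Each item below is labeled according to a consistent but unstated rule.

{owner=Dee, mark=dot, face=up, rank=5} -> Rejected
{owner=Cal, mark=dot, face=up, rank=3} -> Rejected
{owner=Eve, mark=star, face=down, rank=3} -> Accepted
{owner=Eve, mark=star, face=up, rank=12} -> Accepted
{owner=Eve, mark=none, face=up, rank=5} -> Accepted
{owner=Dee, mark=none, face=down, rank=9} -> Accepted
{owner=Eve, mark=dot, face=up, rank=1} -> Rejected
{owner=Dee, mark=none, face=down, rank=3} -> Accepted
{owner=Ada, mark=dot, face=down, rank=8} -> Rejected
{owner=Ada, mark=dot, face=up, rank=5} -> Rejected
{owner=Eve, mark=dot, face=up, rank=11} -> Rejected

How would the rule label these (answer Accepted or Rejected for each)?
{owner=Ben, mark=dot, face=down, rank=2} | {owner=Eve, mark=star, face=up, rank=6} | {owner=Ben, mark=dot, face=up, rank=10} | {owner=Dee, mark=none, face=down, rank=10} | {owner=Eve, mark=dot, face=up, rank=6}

Rejected, Accepted, Rejected, Accepted, Rejected

All 'Accepted' examples share one property — mark is not dot — and every 'Rejected' example lacks it.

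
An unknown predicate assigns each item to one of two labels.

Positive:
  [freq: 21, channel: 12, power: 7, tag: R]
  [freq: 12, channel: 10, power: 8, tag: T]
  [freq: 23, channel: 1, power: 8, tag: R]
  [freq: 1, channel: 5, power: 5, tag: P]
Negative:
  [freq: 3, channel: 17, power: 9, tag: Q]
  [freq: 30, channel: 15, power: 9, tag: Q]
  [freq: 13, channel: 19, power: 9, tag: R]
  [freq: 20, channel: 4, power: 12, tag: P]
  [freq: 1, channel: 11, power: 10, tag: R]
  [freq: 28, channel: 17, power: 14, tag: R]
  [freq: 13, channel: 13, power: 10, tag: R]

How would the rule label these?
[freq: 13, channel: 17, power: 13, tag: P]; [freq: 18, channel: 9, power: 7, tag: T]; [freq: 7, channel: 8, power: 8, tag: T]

Negative, Positive, Positive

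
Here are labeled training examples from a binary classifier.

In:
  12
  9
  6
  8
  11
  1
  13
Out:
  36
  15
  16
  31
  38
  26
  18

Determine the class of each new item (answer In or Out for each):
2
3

In, In

The pattern is that an item is 'In' exactly when: at most 13.
2: 2 ≤ 13, passes → In. 3: 3 ≤ 13, passes → In.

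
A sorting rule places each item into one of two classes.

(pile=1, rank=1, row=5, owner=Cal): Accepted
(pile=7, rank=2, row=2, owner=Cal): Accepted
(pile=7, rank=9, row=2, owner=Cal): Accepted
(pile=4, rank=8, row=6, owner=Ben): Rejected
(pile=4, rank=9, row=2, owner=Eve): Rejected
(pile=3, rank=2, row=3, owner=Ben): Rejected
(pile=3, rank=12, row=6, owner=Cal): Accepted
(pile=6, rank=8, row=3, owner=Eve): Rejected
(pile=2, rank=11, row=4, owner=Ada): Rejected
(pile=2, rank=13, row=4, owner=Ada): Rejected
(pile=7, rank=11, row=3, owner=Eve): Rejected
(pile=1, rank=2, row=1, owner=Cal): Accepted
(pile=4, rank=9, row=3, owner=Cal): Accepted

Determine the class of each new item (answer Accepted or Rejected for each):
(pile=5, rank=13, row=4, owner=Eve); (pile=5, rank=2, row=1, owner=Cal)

A rule that fits every label: owner is Cal — true of each 'Accepted' example, false of each 'Rejected' one.
Rejected: (pile=5, rank=13, row=4, owner=Eve), since owner is Eve.
Accepted: (pile=5, rank=2, row=1, owner=Cal), since owner is Cal.

Rejected, Accepted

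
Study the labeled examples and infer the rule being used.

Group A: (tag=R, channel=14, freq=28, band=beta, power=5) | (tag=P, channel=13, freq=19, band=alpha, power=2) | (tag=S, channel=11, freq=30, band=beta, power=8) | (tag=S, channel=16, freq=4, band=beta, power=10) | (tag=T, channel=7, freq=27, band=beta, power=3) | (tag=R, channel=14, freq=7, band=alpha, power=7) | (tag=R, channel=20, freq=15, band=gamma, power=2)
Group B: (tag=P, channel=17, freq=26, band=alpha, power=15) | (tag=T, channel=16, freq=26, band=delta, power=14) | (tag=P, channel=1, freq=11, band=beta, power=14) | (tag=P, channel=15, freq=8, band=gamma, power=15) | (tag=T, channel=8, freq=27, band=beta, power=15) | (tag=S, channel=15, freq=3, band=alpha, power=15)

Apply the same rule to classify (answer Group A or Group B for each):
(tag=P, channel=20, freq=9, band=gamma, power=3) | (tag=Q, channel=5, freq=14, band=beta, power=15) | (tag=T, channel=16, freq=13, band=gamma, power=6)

Group A, Group B, Group A

All 'Group A' examples share one property — power ≤ 10 — and every 'Group B' example lacks it.
(tag=P, channel=20, freq=9, band=gamma, power=3) — power = 3, hence Group A. (tag=Q, channel=5, freq=14, band=beta, power=15) — power = 15, hence Group B. (tag=T, channel=16, freq=13, band=gamma, power=6) — power = 6, hence Group A.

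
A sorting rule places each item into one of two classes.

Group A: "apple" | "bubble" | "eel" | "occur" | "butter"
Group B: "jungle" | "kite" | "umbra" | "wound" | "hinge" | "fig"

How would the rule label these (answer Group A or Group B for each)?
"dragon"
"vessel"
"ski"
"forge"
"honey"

Every 'Group A' example satisfies: has a double letter. None of the 'Group B' examples do.

Group B, Group A, Group B, Group B, Group B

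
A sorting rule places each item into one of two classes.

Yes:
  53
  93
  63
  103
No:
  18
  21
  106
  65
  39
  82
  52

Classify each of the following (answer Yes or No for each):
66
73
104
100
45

Looking at the examples, the only property every 'Yes' case has and every 'No' case lacks is: ends in digit 3.
66: last digit 6, does not pass → No.
73: last digit 3, meets the rule → Yes.
104: last digit 4, does not pass → No.
100: last digit 0, does not pass → No.
45: last digit 5, does not pass → No.

No, Yes, No, No, No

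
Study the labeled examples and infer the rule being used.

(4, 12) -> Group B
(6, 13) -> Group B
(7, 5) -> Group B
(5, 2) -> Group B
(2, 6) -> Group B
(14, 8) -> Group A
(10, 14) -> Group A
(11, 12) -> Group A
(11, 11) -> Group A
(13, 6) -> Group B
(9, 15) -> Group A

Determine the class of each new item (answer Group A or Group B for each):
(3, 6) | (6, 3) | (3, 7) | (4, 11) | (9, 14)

Group B, Group B, Group B, Group B, Group A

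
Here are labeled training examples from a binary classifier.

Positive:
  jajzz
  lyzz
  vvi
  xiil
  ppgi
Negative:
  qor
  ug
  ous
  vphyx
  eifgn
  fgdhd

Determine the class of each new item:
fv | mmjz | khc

Negative, Positive, Negative

Rule: has a double letter. This holds for each 'Positive' example and fails for each 'Negative' one.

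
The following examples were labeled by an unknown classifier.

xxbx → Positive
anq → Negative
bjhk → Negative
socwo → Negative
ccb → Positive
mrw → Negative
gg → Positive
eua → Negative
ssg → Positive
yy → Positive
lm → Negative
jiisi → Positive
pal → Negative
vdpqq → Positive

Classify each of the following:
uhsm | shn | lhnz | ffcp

'Positive' ⟺ has a double letter.
uhsm — no doubled letter, hence Negative. shn — no doubled letter, hence Negative. lhnz — no doubled letter, hence Negative. ffcp — 'ff' doubled, hence Positive.

Negative, Negative, Negative, Positive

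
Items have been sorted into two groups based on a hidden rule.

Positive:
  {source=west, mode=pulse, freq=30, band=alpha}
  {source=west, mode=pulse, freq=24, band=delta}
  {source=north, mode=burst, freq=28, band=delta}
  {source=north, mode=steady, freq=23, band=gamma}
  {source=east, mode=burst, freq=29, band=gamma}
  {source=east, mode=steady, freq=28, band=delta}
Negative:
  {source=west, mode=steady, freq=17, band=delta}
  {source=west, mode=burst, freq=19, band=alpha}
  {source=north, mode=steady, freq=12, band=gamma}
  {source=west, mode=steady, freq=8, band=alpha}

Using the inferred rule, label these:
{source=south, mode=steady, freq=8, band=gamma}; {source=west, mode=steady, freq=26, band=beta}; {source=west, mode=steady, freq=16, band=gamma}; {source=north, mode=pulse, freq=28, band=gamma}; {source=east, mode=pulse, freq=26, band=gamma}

Negative, Positive, Negative, Positive, Positive

A rule that fits every label: freq ≥ 23 — true of each 'Positive' example, false of each 'Negative' one.
{source=south, mode=steady, freq=8, band=gamma} → freq = 8 → Negative.
{source=west, mode=steady, freq=26, band=beta} → freq = 26 → Positive.
{source=west, mode=steady, freq=16, band=gamma} → freq = 16 → Negative.
{source=north, mode=pulse, freq=28, band=gamma} → freq = 28 → Positive.
{source=east, mode=pulse, freq=26, band=gamma} → freq = 26 → Positive.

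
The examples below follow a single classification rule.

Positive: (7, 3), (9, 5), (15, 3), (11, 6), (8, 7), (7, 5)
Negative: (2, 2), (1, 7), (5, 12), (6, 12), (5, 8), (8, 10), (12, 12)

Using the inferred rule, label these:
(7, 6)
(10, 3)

Positive, Positive

All 'Positive' examples share one property — first > second — and every 'Negative' example lacks it.
(7, 6) — 7 > 6, hence Positive. (10, 3) — 10 > 3, hence Positive.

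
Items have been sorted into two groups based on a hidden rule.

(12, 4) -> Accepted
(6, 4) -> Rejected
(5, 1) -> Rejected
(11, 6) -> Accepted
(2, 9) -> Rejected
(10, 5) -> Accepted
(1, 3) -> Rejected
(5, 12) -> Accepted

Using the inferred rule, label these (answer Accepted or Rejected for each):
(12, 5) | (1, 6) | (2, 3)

Accepted, Rejected, Rejected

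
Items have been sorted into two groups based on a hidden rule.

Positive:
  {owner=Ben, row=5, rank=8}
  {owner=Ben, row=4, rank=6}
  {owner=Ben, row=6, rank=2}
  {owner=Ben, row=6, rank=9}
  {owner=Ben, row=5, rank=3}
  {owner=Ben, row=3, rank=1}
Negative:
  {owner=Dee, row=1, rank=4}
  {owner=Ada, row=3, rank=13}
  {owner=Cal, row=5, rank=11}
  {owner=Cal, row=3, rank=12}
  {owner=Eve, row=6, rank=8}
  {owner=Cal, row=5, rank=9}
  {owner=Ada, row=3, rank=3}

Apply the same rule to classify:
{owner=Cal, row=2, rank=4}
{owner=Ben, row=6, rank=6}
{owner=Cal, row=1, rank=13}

The pattern is that an item is 'Positive' exactly when: owner is Ben.
Negative: {owner=Cal, row=2, rank=4}, since owner is Cal.
Positive: {owner=Ben, row=6, rank=6}, since owner is Ben.
Negative: {owner=Cal, row=1, rank=13}, since owner is Cal.

Negative, Positive, Negative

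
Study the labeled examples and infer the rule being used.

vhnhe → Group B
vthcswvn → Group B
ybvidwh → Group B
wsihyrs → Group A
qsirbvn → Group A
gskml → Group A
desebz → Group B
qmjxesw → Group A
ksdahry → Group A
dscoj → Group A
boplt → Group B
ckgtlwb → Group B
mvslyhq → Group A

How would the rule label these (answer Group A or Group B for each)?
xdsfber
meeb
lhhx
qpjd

Group A, Group B, Group B, Group B

Every 'Group A' example satisfies: odd length AND contains 's'. None of the 'Group B' examples do.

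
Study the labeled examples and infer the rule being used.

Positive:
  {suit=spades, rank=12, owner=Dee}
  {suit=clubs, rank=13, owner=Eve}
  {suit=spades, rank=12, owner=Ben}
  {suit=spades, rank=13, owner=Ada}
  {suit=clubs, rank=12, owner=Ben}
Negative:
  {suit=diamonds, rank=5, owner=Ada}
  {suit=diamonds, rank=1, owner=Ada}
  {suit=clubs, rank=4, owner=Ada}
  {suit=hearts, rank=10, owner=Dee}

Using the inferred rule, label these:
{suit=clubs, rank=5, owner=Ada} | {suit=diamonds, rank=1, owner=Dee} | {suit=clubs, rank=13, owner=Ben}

The simplest hypothesis consistent with all the labels is: rank ≥ 12.
{suit=clubs, rank=5, owner=Ada}: rank = 5 — fails the rule, so Negative.
{suit=diamonds, rank=1, owner=Dee}: rank = 1 — fails the rule, so Negative.
{suit=clubs, rank=13, owner=Ben}: rank = 13 — satisfies this, so Positive.

Negative, Negative, Positive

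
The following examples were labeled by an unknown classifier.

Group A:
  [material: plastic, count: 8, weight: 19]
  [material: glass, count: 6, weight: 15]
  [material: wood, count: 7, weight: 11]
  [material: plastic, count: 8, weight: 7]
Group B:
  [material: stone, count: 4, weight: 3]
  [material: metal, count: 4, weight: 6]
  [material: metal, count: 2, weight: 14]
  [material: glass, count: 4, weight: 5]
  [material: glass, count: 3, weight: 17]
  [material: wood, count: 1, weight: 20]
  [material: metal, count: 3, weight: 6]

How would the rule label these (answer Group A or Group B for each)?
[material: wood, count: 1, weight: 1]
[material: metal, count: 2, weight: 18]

The classifier is using: count ≥ 6.
[material: wood, count: 1, weight: 1] — count = 1, hence Group B. [material: metal, count: 2, weight: 18] — count = 2, hence Group B.

Group B, Group B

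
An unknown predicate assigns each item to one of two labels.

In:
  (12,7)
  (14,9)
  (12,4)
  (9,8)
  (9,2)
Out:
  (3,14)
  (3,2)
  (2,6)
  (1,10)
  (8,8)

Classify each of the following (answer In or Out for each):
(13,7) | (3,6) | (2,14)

In, Out, Out

The simplest hypothesis consistent with all the labels is: first ≥ 9.
(13,7): In (first 13). (3,6): Out (first 3). (2,14): Out (first 2).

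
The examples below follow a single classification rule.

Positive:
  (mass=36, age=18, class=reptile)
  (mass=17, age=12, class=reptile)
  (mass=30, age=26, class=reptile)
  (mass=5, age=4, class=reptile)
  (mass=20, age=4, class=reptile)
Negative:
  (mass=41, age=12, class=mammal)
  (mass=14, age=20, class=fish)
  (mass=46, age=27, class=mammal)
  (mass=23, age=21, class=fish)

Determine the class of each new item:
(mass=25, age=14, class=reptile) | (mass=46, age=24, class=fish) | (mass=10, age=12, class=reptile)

Checking candidate rules against both groups, what survives is: class is reptile.
(mass=25, age=14, class=reptile): Positive (class is reptile). (mass=46, age=24, class=fish): Negative (class is fish). (mass=10, age=12, class=reptile): Positive (class is reptile).

Positive, Negative, Positive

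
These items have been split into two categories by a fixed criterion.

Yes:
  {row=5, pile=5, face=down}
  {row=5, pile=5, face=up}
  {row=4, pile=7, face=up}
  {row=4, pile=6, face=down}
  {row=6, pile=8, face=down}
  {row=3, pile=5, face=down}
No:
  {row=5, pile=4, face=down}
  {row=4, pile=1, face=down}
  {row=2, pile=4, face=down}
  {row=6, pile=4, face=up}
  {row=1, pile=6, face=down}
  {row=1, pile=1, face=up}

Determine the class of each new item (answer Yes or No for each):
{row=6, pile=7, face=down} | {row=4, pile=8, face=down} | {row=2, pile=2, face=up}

Yes, Yes, No

The pattern is that an item is 'Yes' exactly when: pile ≥ 5 AND row ≥ 2.
{row=6, pile=7, face=down}: Yes (pile = 7, row = 6).
{row=4, pile=8, face=down}: Yes (pile = 8, row = 4).
{row=2, pile=2, face=up}: No (pile = 2, row = 2).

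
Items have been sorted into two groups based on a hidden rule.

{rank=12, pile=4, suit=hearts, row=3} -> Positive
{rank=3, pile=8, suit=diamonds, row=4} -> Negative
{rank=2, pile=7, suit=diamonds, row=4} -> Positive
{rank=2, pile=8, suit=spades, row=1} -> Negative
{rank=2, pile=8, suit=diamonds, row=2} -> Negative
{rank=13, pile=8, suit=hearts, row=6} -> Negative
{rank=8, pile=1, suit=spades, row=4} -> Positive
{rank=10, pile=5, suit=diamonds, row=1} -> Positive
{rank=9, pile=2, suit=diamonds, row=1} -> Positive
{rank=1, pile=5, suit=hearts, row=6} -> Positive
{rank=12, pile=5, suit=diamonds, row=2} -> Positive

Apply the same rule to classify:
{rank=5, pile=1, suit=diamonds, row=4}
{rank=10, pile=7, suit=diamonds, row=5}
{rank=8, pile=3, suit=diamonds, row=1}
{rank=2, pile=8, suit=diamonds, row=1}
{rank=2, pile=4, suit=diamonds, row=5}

Positive, Positive, Positive, Negative, Positive

The distinguishing property — pile ≤ 7 — holds for all the 'Positive' cases and none of the 'Negative' cases.
{rank=5, pile=1, suit=diamonds, row=4}: pile = 1, has this property → Positive. {rank=10, pile=7, suit=diamonds, row=5}: pile = 7, has this property → Positive. {rank=8, pile=3, suit=diamonds, row=1}: pile = 3, has this property → Positive. {rank=2, pile=8, suit=diamonds, row=1}: pile = 8, fails this test → Negative. {rank=2, pile=4, suit=diamonds, row=5}: pile = 4, has this property → Positive.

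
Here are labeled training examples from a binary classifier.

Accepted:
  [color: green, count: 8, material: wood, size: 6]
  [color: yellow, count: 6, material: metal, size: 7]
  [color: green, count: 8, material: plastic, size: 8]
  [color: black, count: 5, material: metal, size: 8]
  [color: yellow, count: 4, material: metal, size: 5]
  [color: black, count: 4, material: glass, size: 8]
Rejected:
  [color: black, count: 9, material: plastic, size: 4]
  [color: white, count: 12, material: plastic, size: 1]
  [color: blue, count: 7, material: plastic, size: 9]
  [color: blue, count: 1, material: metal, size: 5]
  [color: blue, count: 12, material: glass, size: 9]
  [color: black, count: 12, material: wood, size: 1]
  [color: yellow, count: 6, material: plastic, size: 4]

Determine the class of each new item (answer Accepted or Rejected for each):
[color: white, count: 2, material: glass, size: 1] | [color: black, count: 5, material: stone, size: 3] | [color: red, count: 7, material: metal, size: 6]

Rejected, Rejected, Accepted

Every 'Accepted' example satisfies: color is not blue AND size ≥ 5. None of the 'Rejected' examples do.
[color: white, count: 2, material: glass, size: 1]: Rejected (color is white, size = 1). [color: black, count: 5, material: stone, size: 3]: Rejected (color is black, size = 3). [color: red, count: 7, material: metal, size: 6]: Accepted (color is red, size = 6).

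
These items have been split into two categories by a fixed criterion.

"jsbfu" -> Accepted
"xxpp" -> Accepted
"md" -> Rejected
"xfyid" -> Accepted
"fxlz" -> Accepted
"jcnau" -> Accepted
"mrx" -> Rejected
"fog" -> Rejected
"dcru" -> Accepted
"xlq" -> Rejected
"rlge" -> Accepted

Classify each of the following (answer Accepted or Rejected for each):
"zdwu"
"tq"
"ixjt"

Accepted, Rejected, Accepted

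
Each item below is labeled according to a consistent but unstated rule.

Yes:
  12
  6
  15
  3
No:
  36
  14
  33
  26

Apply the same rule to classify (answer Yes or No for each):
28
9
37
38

No, Yes, No, No

Every 'Yes' example satisfies: multiple of 3 AND at most 15. None of the 'No' examples do.
28: No (28 = 3·9 + 1, 28 > 15).
9: Yes (9 = 3·3, 9 ≤ 15).
37: No (37 = 3·12 + 1, 37 > 15).
38: No (38 = 3·12 + 2, 38 > 15).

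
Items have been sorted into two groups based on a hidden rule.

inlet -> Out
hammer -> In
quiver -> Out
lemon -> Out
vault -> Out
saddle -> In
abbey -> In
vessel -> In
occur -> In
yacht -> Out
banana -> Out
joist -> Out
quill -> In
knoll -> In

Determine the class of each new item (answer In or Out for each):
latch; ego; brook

The pattern is that an item is 'In' exactly when: has a double letter.
latch — no doubled letter, hence Out.
ego — no doubled letter, hence Out.
brook — 'oo' doubled, hence In.

Out, Out, In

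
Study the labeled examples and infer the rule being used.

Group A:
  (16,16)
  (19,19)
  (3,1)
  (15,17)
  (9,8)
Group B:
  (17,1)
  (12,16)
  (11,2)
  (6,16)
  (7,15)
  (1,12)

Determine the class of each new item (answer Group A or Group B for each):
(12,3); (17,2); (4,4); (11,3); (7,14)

'Group A' ⟺ |first − second| ≤ 2.
(12,3): Group B (|12−3| = 9). (17,2): Group B (|17−2| = 15). (4,4): Group A (|4−4| = 0). (11,3): Group B (|11−3| = 8). (7,14): Group B (|7−14| = 7).

Group B, Group B, Group A, Group B, Group B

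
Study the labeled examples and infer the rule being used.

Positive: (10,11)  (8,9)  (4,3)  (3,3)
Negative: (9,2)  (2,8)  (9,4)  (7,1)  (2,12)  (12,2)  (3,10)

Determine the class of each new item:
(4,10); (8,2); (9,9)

Negative, Negative, Positive

The common property of the 'Positive' items is: |first − second| ≤ 1. No 'Negative' item has it.
(4,10) → |4−10| = 6 → Negative. (8,2) → |8−2| = 6 → Negative. (9,9) → |9−9| = 0 → Positive.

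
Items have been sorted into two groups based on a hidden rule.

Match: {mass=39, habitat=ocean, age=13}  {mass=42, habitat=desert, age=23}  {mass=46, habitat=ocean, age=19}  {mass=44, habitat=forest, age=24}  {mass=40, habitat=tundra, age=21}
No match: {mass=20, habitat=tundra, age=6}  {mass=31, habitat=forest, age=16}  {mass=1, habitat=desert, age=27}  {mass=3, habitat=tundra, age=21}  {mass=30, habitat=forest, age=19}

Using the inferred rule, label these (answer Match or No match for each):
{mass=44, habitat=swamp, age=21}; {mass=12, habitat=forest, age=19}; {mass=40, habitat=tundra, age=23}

The distinguishing property — mass ≥ 39 — holds for all the 'Match' cases and none of the 'No match' cases.
{mass=44, habitat=swamp, age=21} — mass = 44, hence Match.
{mass=12, habitat=forest, age=19} — mass = 12, hence No match.
{mass=40, habitat=tundra, age=23} — mass = 40, hence Match.

Match, No match, Match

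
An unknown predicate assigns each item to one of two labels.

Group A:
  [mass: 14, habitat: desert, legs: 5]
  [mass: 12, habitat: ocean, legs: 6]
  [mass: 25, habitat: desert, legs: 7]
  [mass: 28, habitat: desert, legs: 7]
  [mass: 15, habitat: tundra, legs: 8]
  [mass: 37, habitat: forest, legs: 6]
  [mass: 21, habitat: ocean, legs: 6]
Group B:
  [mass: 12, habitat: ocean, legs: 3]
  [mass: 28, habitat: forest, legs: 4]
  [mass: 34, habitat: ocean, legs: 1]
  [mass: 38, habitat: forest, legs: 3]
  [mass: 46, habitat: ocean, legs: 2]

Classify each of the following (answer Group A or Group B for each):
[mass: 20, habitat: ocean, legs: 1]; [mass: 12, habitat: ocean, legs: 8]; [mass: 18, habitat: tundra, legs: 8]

'Group A' ⟺ legs ≥ 5.

Group B, Group A, Group A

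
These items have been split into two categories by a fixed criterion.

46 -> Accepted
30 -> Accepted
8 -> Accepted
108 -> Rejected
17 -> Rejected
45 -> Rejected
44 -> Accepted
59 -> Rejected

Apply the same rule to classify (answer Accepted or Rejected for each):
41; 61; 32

Rejected, Rejected, Accepted

The common property of the 'Accepted' items is: even AND at most 46. No 'Rejected' item has it.
41 — 41 is odd, 41 ≤ 46, hence Rejected.
61 — 61 is odd, 61 > 46, hence Rejected.
32 — 32 is even, 32 ≤ 46, hence Accepted.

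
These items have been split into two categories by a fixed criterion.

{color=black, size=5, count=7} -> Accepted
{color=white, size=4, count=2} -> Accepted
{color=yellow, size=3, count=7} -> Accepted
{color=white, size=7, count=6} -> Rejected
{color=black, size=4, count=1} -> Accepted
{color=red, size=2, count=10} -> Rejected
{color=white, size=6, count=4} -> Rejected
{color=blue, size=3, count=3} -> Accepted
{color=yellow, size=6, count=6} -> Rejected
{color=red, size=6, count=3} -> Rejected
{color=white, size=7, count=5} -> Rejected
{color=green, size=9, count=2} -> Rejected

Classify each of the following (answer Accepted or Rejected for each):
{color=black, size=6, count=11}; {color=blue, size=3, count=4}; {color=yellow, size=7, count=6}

All 'Accepted' examples share one property — size ≥ 3 AND size ≤ 5 — and every 'Rejected' example lacks it.
{color=black, size=6, count=11} → size = 6 → Rejected.
{color=blue, size=3, count=4} → size = 3 → Accepted.
{color=yellow, size=7, count=6} → size = 7 → Rejected.

Rejected, Accepted, Rejected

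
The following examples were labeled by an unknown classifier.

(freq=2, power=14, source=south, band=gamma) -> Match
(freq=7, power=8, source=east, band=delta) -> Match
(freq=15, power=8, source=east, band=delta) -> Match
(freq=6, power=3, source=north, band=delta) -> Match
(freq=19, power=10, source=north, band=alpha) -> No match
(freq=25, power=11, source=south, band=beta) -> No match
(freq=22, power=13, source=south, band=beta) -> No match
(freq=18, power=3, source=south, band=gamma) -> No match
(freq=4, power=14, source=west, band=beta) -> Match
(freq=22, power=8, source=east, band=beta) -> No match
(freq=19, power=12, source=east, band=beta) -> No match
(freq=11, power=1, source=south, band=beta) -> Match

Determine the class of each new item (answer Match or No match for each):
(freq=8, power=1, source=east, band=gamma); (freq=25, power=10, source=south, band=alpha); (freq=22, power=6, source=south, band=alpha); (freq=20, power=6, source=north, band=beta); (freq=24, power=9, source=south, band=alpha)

The distinguishing property — freq ≤ 15 — holds for all the 'Match' cases and none of the 'No match' cases.
(freq=8, power=1, source=east, band=gamma) → freq = 8 → Match.
(freq=25, power=10, source=south, band=alpha) → freq = 25 → No match.
(freq=22, power=6, source=south, band=alpha) → freq = 22 → No match.
(freq=20, power=6, source=north, band=beta) → freq = 20 → No match.
(freq=24, power=9, source=south, band=alpha) → freq = 24 → No match.

Match, No match, No match, No match, No match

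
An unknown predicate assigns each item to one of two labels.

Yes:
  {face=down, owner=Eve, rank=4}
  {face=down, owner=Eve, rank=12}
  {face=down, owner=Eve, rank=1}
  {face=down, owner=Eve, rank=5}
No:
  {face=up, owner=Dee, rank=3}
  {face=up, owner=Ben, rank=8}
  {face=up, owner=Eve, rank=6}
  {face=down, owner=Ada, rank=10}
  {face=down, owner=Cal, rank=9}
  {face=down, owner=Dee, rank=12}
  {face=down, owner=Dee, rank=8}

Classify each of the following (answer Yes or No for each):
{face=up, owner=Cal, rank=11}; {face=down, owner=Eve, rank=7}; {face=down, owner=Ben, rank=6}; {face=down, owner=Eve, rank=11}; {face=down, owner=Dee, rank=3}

No, Yes, No, Yes, No

The distinguishing property — owner is Eve AND face is down — holds for all the 'Yes' cases and none of the 'No' cases.
{face=up, owner=Cal, rank=11}: owner is Cal, face is up — fails the rule, so No.
{face=down, owner=Eve, rank=7}: owner is Eve, face is down — fits, so Yes.
{face=down, owner=Ben, rank=6}: owner is Ben, face is down — fails the rule, so No.
{face=down, owner=Eve, rank=11}: owner is Eve, face is down — fits, so Yes.
{face=down, owner=Dee, rank=3}: owner is Dee, face is down — fails the rule, so No.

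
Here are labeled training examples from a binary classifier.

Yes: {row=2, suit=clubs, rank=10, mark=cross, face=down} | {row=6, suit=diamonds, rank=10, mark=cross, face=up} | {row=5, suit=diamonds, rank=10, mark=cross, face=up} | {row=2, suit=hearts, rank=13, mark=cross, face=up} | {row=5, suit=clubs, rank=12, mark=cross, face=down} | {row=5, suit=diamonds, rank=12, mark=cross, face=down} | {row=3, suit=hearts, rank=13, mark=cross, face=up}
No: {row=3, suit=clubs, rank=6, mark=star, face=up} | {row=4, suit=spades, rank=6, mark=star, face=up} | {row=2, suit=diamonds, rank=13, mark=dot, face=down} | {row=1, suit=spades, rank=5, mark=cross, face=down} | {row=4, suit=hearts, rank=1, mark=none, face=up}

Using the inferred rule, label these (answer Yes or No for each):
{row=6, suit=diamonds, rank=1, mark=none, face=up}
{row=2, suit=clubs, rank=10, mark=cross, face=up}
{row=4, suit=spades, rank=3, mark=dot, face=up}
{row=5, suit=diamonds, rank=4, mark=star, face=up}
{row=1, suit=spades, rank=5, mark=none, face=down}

A rule that fits every label: mark is cross AND row ≥ 2 — true of each 'Yes' example, false of each 'No' one.
No: {row=6, suit=diamonds, rank=1, mark=none, face=up}, since mark is none, row = 6. Yes: {row=2, suit=clubs, rank=10, mark=cross, face=up}, since mark is cross, row = 2. No: {row=4, suit=spades, rank=3, mark=dot, face=up}, since mark is dot, row = 4. No: {row=5, suit=diamonds, rank=4, mark=star, face=up}, since mark is star, row = 5. No: {row=1, suit=spades, rank=5, mark=none, face=down}, since mark is none, row = 1.

No, Yes, No, No, No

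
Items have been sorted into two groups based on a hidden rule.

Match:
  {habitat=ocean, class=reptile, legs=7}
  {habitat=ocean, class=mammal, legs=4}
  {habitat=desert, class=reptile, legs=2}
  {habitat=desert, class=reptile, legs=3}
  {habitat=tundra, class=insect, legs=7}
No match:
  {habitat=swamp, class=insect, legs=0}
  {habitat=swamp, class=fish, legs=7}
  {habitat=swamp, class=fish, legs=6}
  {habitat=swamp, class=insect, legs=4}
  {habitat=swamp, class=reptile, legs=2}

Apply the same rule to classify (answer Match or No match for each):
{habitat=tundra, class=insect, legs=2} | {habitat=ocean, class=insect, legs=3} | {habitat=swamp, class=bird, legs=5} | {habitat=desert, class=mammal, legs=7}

Match, Match, No match, Match

The distinguishing property — habitat is not swamp — holds for all the 'Match' cases and none of the 'No match' cases.
{habitat=tundra, class=insect, legs=2} — habitat is tundra, hence Match. {habitat=ocean, class=insect, legs=3} — habitat is ocean, hence Match. {habitat=swamp, class=bird, legs=5} — habitat is swamp, hence No match. {habitat=desert, class=mammal, legs=7} — habitat is desert, hence Match.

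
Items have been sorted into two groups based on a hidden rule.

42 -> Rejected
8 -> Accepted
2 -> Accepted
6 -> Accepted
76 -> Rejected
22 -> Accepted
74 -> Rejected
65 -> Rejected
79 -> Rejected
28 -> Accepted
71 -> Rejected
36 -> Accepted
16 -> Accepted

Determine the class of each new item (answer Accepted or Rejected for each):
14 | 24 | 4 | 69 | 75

Accepted, Accepted, Accepted, Rejected, Rejected

The simplest hypothesis consistent with all the labels is: at most 36.
14 → 14 ≤ 36 → Accepted.
24 → 24 ≤ 36 → Accepted.
4 → 4 ≤ 36 → Accepted.
69 → 69 > 36 → Rejected.
75 → 75 > 36 → Rejected.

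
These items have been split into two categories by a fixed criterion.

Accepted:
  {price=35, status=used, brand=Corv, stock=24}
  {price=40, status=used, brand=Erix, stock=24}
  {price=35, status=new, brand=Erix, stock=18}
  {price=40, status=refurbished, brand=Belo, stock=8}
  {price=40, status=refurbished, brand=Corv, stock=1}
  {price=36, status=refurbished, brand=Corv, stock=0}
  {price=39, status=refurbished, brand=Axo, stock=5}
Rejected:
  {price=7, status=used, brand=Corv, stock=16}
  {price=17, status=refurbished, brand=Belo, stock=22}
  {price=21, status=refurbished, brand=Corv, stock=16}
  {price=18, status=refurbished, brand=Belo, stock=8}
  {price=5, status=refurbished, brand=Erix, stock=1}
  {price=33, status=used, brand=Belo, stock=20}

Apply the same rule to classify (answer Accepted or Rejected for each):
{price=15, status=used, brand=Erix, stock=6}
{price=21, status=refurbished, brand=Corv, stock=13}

Rejected, Rejected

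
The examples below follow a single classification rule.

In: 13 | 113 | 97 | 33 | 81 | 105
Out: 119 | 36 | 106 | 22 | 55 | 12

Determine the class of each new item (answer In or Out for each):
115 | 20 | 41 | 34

Out, Out, In, Out

The simplest hypothesis consistent with all the labels is: ≡ 1 (mod 4).
Out: 115, since 115 mod 4 = 3.
Out: 20, since 20 mod 4 = 0.
In: 41, since 41 mod 4 = 1.
Out: 34, since 34 mod 4 = 2.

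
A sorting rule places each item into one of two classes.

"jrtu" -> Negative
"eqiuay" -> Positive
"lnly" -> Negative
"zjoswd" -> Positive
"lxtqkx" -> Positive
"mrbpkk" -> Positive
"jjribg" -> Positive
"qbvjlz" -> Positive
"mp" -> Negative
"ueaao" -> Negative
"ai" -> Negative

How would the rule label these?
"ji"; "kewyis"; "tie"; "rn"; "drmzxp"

Negative, Positive, Negative, Negative, Positive

A rule that fits every label: length 6 — true of each 'Positive' example, false of each 'Negative' one.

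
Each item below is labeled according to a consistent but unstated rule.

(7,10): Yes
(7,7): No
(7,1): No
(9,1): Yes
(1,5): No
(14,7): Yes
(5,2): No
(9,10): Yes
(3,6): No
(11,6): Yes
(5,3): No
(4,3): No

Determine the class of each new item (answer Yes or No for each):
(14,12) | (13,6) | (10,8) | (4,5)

All 'Yes' examples share one property — max ≥ 9 — and every 'No' example lacks it.

Yes, Yes, Yes, No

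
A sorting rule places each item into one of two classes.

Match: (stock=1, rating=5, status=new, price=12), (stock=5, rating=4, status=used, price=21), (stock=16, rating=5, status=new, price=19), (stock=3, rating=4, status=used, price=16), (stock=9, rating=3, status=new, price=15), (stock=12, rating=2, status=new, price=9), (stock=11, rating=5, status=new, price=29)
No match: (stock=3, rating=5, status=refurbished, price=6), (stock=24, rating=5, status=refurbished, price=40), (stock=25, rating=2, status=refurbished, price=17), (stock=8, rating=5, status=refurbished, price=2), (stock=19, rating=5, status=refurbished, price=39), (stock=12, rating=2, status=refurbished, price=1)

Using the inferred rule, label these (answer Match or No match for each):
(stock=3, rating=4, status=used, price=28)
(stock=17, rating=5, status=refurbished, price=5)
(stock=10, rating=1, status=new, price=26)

One predicate separates the groups cleanly: status is not refurbished.
(stock=3, rating=4, status=used, price=28): status is used — passes, so Match. (stock=17, rating=5, status=refurbished, price=5): status is refurbished — doesn't qualify, so No match. (stock=10, rating=1, status=new, price=26): status is new — passes, so Match.

Match, No match, Match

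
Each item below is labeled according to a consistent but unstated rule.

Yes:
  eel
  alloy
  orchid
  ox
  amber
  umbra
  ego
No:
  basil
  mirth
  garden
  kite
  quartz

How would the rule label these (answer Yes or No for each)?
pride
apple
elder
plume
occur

No, Yes, Yes, No, Yes

The simplest hypothesis consistent with all the labels is: starts with a vowel.
pride: starts with 'p' — lacks this property, so No. apple: starts with 'a' — has this property, so Yes. elder: starts with 'e' — has this property, so Yes. plume: starts with 'p' — lacks this property, so No. occur: starts with 'o' — has this property, so Yes.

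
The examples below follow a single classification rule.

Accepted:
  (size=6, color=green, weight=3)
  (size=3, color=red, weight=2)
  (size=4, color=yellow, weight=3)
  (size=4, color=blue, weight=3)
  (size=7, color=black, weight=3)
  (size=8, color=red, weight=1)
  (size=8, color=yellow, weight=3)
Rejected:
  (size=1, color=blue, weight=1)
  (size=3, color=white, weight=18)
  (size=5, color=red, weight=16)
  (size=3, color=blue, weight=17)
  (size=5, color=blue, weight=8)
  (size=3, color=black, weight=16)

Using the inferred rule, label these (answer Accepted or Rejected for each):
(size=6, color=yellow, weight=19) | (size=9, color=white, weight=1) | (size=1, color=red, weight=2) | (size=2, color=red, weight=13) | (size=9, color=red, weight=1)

Rejected, Accepted, Rejected, Rejected, Accepted

'Accepted' ⟺ weight ≤ 3 AND size ≥ 3.
Rejected: (size=6, color=yellow, weight=19), since weight = 19, size = 6.
Accepted: (size=9, color=white, weight=1), since weight = 1, size = 9.
Rejected: (size=1, color=red, weight=2), since weight = 2, size = 1.
Rejected: (size=2, color=red, weight=13), since weight = 13, size = 2.
Accepted: (size=9, color=red, weight=1), since weight = 1, size = 9.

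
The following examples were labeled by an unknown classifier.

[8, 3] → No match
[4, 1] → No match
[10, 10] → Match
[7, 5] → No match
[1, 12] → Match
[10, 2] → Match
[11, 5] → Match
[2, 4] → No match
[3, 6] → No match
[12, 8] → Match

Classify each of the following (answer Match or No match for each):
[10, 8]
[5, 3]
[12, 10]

Match, No match, Match

One predicate separates the groups cleanly: max ≥ 10.
[10, 8]: max 10 — fits, so Match. [5, 3]: max 5 — does not pass, so No match. [12, 10]: max 12 — fits, so Match.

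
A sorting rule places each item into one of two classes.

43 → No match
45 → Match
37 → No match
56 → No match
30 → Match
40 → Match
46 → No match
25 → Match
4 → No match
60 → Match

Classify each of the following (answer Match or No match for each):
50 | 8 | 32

Match, No match, No match

Every 'Match' example satisfies: multiple of 5. None of the 'No match' examples do.
50: 50 = 5·10, matches → Match.
8: 8 = 5·1 + 3, doesn't qualify → No match.
32: 32 = 5·6 + 2, doesn't qualify → No match.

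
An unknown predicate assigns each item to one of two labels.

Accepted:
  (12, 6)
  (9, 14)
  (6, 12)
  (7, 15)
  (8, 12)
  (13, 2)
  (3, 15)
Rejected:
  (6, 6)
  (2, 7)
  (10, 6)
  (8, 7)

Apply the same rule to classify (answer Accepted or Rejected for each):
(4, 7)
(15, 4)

Rejected, Accepted

A rule that fits every label: max ≥ 12 — true of each 'Accepted' example, false of each 'Rejected' one.
(4, 7) — max 7, hence Rejected. (15, 4) — max 15, hence Accepted.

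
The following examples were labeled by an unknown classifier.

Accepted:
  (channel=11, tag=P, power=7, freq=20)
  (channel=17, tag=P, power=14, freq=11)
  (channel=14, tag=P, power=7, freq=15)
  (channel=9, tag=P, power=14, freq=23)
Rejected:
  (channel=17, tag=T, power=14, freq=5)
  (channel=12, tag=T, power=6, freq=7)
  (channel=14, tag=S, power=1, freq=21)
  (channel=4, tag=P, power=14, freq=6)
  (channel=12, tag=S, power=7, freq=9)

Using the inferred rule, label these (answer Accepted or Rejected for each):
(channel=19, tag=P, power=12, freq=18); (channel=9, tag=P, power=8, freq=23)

'Accepted' ⟺ tag is P AND freq ≥ 7.

Accepted, Accepted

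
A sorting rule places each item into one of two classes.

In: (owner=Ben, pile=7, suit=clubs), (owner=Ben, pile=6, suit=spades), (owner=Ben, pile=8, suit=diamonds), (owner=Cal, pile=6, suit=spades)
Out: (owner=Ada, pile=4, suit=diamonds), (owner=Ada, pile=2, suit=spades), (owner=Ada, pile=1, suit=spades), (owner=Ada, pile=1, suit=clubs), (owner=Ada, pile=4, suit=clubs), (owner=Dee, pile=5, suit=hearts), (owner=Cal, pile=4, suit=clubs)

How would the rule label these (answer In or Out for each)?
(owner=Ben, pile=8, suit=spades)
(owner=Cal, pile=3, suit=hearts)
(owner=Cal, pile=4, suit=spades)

In, Out, Out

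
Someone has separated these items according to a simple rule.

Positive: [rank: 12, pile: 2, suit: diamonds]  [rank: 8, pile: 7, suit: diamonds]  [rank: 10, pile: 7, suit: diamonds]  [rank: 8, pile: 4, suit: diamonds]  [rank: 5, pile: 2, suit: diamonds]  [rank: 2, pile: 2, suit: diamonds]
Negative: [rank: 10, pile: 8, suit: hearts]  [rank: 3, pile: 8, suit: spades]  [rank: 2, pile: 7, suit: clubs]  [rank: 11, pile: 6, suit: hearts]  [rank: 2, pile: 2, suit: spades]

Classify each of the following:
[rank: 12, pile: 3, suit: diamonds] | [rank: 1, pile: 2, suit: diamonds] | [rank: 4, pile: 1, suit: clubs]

The distinguishing property — suit is diamonds — holds for all the 'Positive' cases and none of the 'Negative' cases.

Positive, Positive, Negative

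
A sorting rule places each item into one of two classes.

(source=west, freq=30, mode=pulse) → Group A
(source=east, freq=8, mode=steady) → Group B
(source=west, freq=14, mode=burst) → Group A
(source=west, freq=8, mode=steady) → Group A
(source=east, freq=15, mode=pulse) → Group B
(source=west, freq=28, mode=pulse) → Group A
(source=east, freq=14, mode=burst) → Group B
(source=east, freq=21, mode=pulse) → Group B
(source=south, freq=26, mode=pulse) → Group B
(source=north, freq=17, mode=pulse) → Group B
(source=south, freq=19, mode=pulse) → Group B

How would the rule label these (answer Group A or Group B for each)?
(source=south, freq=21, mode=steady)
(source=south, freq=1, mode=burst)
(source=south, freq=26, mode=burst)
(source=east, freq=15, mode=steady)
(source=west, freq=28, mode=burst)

Group B, Group B, Group B, Group B, Group A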